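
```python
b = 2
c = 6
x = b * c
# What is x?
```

Answer: 12

Derivation:
Trace (tracking x):
b = 2  # -> b = 2
c = 6  # -> c = 6
x = b * c  # -> x = 12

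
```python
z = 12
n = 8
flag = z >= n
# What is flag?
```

Answer: True

Derivation:
Trace (tracking flag):
z = 12  # -> z = 12
n = 8  # -> n = 8
flag = z >= n  # -> flag = True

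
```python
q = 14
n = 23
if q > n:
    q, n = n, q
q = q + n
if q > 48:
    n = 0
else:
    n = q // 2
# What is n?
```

Trace (tracking n):
q = 14  # -> q = 14
n = 23  # -> n = 23
if q > n:  # condition is False
q = q + n  # -> q = 37
if q > 48:  # condition is False
else:
    n = q // 2  # -> n = 18

Answer: 18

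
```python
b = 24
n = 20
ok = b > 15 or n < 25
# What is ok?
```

Answer: True

Derivation:
Trace (tracking ok):
b = 24  # -> b = 24
n = 20  # -> n = 20
ok = b > 15 or n < 25  # -> ok = True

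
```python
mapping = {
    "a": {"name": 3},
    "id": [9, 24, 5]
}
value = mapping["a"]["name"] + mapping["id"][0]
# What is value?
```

Answer: 12

Derivation:
Trace (tracking value):
mapping = {'a': {'name': 3}, 'id': [9, 24, 5]}  # -> mapping = {'a': {'name': 3}, 'id': [9, 24, 5]}
value = mapping['a']['name'] + mapping['id'][0]  # -> value = 12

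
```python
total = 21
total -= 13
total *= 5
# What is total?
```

Answer: 40

Derivation:
Trace (tracking total):
total = 21  # -> total = 21
total -= 13  # -> total = 8
total *= 5  # -> total = 40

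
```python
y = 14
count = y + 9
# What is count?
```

Trace (tracking count):
y = 14  # -> y = 14
count = y + 9  # -> count = 23

Answer: 23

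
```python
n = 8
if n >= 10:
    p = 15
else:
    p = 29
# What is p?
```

Trace (tracking p):
n = 8  # -> n = 8
if n >= 10:  # condition is False
else:
    p = 29  # -> p = 29

Answer: 29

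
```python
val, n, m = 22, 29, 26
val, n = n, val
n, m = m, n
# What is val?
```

Answer: 29

Derivation:
Trace (tracking val):
val, n, m = (22, 29, 26)  # -> val = 22, n = 29, m = 26
val, n = (n, val)  # -> val = 29, n = 22
n, m = (m, n)  # -> n = 26, m = 22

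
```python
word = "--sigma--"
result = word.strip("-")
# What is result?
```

Answer: 'sigma'

Derivation:
Trace (tracking result):
word = '--sigma--'  # -> word = '--sigma--'
result = word.strip('-')  # -> result = 'sigma'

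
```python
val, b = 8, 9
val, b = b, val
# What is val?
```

Answer: 9

Derivation:
Trace (tracking val):
val, b = (8, 9)  # -> val = 8, b = 9
val, b = (b, val)  # -> val = 9, b = 8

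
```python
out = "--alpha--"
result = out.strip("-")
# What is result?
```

Trace (tracking result):
out = '--alpha--'  # -> out = '--alpha--'
result = out.strip('-')  # -> result = 'alpha'

Answer: 'alpha'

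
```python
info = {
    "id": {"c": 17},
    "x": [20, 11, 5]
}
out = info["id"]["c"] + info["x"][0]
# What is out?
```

Trace (tracking out):
info = {'id': {'c': 17}, 'x': [20, 11, 5]}  # -> info = {'id': {'c': 17}, 'x': [20, 11, 5]}
out = info['id']['c'] + info['x'][0]  # -> out = 37

Answer: 37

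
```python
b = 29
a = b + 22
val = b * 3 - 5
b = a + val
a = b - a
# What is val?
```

Trace (tracking val):
b = 29  # -> b = 29
a = b + 22  # -> a = 51
val = b * 3 - 5  # -> val = 82
b = a + val  # -> b = 133
a = b - a  # -> a = 82

Answer: 82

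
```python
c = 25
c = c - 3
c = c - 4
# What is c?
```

Trace (tracking c):
c = 25  # -> c = 25
c = c - 3  # -> c = 22
c = c - 4  # -> c = 18

Answer: 18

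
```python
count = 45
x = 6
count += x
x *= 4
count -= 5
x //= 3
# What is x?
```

Trace (tracking x):
count = 45  # -> count = 45
x = 6  # -> x = 6
count += x  # -> count = 51
x *= 4  # -> x = 24
count -= 5  # -> count = 46
x //= 3  # -> x = 8

Answer: 8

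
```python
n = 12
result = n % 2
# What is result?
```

Answer: 0

Derivation:
Trace (tracking result):
n = 12  # -> n = 12
result = n % 2  # -> result = 0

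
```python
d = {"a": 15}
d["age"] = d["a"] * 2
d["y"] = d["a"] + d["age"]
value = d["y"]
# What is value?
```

Answer: 45

Derivation:
Trace (tracking value):
d = {'a': 15}  # -> d = {'a': 15}
d['age'] = d['a'] * 2  # -> d = {'a': 15, 'age': 30}
d['y'] = d['a'] + d['age']  # -> d = {'a': 15, 'age': 30, 'y': 45}
value = d['y']  # -> value = 45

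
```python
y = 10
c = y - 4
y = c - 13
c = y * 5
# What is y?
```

Answer: -7

Derivation:
Trace (tracking y):
y = 10  # -> y = 10
c = y - 4  # -> c = 6
y = c - 13  # -> y = -7
c = y * 5  # -> c = -35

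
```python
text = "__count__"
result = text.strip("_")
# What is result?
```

Answer: 'count'

Derivation:
Trace (tracking result):
text = '__count__'  # -> text = '__count__'
result = text.strip('_')  # -> result = 'count'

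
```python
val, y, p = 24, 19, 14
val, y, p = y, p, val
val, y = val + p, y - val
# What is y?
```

Answer: -5

Derivation:
Trace (tracking y):
val, y, p = (24, 19, 14)  # -> val = 24, y = 19, p = 14
val, y, p = (y, p, val)  # -> val = 19, y = 14, p = 24
val, y = (val + p, y - val)  # -> val = 43, y = -5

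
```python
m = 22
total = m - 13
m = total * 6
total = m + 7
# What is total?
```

Answer: 61

Derivation:
Trace (tracking total):
m = 22  # -> m = 22
total = m - 13  # -> total = 9
m = total * 6  # -> m = 54
total = m + 7  # -> total = 61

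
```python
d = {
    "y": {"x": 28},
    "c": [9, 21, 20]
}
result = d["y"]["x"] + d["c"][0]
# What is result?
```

Answer: 37

Derivation:
Trace (tracking result):
d = {'y': {'x': 28}, 'c': [9, 21, 20]}  # -> d = {'y': {'x': 28}, 'c': [9, 21, 20]}
result = d['y']['x'] + d['c'][0]  # -> result = 37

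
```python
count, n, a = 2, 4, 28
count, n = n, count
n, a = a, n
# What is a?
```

Trace (tracking a):
count, n, a = (2, 4, 28)  # -> count = 2, n = 4, a = 28
count, n = (n, count)  # -> count = 4, n = 2
n, a = (a, n)  # -> n = 28, a = 2

Answer: 2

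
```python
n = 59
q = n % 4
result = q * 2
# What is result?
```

Answer: 6

Derivation:
Trace (tracking result):
n = 59  # -> n = 59
q = n % 4  # -> q = 3
result = q * 2  # -> result = 6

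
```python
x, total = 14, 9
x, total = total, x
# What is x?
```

Trace (tracking x):
x, total = (14, 9)  # -> x = 14, total = 9
x, total = (total, x)  # -> x = 9, total = 14

Answer: 9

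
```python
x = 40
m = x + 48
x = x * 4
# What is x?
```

Answer: 160

Derivation:
Trace (tracking x):
x = 40  # -> x = 40
m = x + 48  # -> m = 88
x = x * 4  # -> x = 160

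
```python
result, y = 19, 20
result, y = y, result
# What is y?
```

Trace (tracking y):
result, y = (19, 20)  # -> result = 19, y = 20
result, y = (y, result)  # -> result = 20, y = 19

Answer: 19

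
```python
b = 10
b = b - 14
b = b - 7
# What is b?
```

Answer: -11

Derivation:
Trace (tracking b):
b = 10  # -> b = 10
b = b - 14  # -> b = -4
b = b - 7  # -> b = -11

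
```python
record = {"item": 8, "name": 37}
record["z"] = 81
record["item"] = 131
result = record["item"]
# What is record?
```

Answer: {'item': 131, 'name': 37, 'z': 81}

Derivation:
Trace (tracking record):
record = {'item': 8, 'name': 37}  # -> record = {'item': 8, 'name': 37}
record['z'] = 81  # -> record = {'item': 8, 'name': 37, 'z': 81}
record['item'] = 131  # -> record = {'item': 131, 'name': 37, 'z': 81}
result = record['item']  # -> result = 131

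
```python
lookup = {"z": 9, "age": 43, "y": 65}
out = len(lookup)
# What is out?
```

Answer: 3

Derivation:
Trace (tracking out):
lookup = {'z': 9, 'age': 43, 'y': 65}  # -> lookup = {'z': 9, 'age': 43, 'y': 65}
out = len(lookup)  # -> out = 3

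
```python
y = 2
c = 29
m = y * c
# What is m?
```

Answer: 58

Derivation:
Trace (tracking m):
y = 2  # -> y = 2
c = 29  # -> c = 29
m = y * c  # -> m = 58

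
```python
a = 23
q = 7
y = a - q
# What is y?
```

Trace (tracking y):
a = 23  # -> a = 23
q = 7  # -> q = 7
y = a - q  # -> y = 16

Answer: 16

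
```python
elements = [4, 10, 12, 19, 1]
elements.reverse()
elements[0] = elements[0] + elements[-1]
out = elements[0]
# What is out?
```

Answer: 5

Derivation:
Trace (tracking out):
elements = [4, 10, 12, 19, 1]  # -> elements = [4, 10, 12, 19, 1]
elements.reverse()  # -> elements = [1, 19, 12, 10, 4]
elements[0] = elements[0] + elements[-1]  # -> elements = [5, 19, 12, 10, 4]
out = elements[0]  # -> out = 5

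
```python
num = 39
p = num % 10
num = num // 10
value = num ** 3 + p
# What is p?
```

Answer: 9

Derivation:
Trace (tracking p):
num = 39  # -> num = 39
p = num % 10  # -> p = 9
num = num // 10  # -> num = 3
value = num ** 3 + p  # -> value = 36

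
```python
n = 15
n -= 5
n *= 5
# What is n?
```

Answer: 50

Derivation:
Trace (tracking n):
n = 15  # -> n = 15
n -= 5  # -> n = 10
n *= 5  # -> n = 50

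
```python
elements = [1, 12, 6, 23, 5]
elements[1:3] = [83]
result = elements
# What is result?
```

Answer: [1, 83, 23, 5]

Derivation:
Trace (tracking result):
elements = [1, 12, 6, 23, 5]  # -> elements = [1, 12, 6, 23, 5]
elements[1:3] = [83]  # -> elements = [1, 83, 23, 5]
result = elements  # -> result = [1, 83, 23, 5]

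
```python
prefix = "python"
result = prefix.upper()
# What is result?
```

Trace (tracking result):
prefix = 'python'  # -> prefix = 'python'
result = prefix.upper()  # -> result = 'PYTHON'

Answer: 'PYTHON'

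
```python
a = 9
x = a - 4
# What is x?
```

Answer: 5

Derivation:
Trace (tracking x):
a = 9  # -> a = 9
x = a - 4  # -> x = 5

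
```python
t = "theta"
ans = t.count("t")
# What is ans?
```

Answer: 2

Derivation:
Trace (tracking ans):
t = 'theta'  # -> t = 'theta'
ans = t.count('t')  # -> ans = 2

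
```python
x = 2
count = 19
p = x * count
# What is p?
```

Trace (tracking p):
x = 2  # -> x = 2
count = 19  # -> count = 19
p = x * count  # -> p = 38

Answer: 38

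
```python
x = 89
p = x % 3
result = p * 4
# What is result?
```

Trace (tracking result):
x = 89  # -> x = 89
p = x % 3  # -> p = 2
result = p * 4  # -> result = 8

Answer: 8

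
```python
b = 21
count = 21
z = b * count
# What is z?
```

Answer: 441

Derivation:
Trace (tracking z):
b = 21  # -> b = 21
count = 21  # -> count = 21
z = b * count  # -> z = 441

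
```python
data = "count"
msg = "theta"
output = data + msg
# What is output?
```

Trace (tracking output):
data = 'count'  # -> data = 'count'
msg = 'theta'  # -> msg = 'theta'
output = data + msg  # -> output = 'counttheta'

Answer: 'counttheta'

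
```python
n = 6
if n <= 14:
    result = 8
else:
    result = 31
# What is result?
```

Trace (tracking result):
n = 6  # -> n = 6
if n <= 14:  # condition is True
    result = 8  # -> result = 8

Answer: 8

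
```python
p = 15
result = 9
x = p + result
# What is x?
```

Answer: 24

Derivation:
Trace (tracking x):
p = 15  # -> p = 15
result = 9  # -> result = 9
x = p + result  # -> x = 24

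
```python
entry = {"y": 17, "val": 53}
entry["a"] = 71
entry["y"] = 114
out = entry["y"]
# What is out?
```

Answer: 114

Derivation:
Trace (tracking out):
entry = {'y': 17, 'val': 53}  # -> entry = {'y': 17, 'val': 53}
entry['a'] = 71  # -> entry = {'y': 17, 'val': 53, 'a': 71}
entry['y'] = 114  # -> entry = {'y': 114, 'val': 53, 'a': 71}
out = entry['y']  # -> out = 114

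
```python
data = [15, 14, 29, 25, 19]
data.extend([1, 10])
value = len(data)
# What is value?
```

Trace (tracking value):
data = [15, 14, 29, 25, 19]  # -> data = [15, 14, 29, 25, 19]
data.extend([1, 10])  # -> data = [15, 14, 29, 25, 19, 1, 10]
value = len(data)  # -> value = 7

Answer: 7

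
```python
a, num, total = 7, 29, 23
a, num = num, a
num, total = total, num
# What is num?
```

Trace (tracking num):
a, num, total = (7, 29, 23)  # -> a = 7, num = 29, total = 23
a, num = (num, a)  # -> a = 29, num = 7
num, total = (total, num)  # -> num = 23, total = 7

Answer: 23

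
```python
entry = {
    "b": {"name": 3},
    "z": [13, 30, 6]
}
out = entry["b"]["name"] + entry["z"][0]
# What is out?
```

Trace (tracking out):
entry = {'b': {'name': 3}, 'z': [13, 30, 6]}  # -> entry = {'b': {'name': 3}, 'z': [13, 30, 6]}
out = entry['b']['name'] + entry['z'][0]  # -> out = 16

Answer: 16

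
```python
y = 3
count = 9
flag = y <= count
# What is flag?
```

Answer: True

Derivation:
Trace (tracking flag):
y = 3  # -> y = 3
count = 9  # -> count = 9
flag = y <= count  # -> flag = True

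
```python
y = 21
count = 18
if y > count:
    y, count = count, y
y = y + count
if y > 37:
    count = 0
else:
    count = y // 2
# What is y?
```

Trace (tracking y):
y = 21  # -> y = 21
count = 18  # -> count = 18
if y > count:  # condition is True
    y, count = (count, y)  # -> y = 18, count = 21
y = y + count  # -> y = 39
if y > 37:  # condition is True
    count = 0  # -> count = 0

Answer: 39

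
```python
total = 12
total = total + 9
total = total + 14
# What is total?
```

Answer: 35

Derivation:
Trace (tracking total):
total = 12  # -> total = 12
total = total + 9  # -> total = 21
total = total + 14  # -> total = 35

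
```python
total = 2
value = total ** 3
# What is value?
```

Answer: 8

Derivation:
Trace (tracking value):
total = 2  # -> total = 2
value = total ** 3  # -> value = 8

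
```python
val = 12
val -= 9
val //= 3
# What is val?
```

Trace (tracking val):
val = 12  # -> val = 12
val -= 9  # -> val = 3
val //= 3  # -> val = 1

Answer: 1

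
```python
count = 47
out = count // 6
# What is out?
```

Answer: 7

Derivation:
Trace (tracking out):
count = 47  # -> count = 47
out = count // 6  # -> out = 7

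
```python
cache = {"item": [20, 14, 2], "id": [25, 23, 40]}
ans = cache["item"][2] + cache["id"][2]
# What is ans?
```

Trace (tracking ans):
cache = {'item': [20, 14, 2], 'id': [25, 23, 40]}  # -> cache = {'item': [20, 14, 2], 'id': [25, 23, 40]}
ans = cache['item'][2] + cache['id'][2]  # -> ans = 42

Answer: 42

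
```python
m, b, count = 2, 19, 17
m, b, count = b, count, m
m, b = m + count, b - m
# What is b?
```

Trace (tracking b):
m, b, count = (2, 19, 17)  # -> m = 2, b = 19, count = 17
m, b, count = (b, count, m)  # -> m = 19, b = 17, count = 2
m, b = (m + count, b - m)  # -> m = 21, b = -2

Answer: -2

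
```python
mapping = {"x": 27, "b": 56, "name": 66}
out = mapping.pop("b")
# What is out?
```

Trace (tracking out):
mapping = {'x': 27, 'b': 56, 'name': 66}  # -> mapping = {'x': 27, 'b': 56, 'name': 66}
out = mapping.pop('b')  # -> out = 56

Answer: 56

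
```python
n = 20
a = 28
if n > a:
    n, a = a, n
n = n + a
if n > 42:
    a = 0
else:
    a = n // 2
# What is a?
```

Trace (tracking a):
n = 20  # -> n = 20
a = 28  # -> a = 28
if n > a:  # condition is False
n = n + a  # -> n = 48
if n > 42:  # condition is True
    a = 0  # -> a = 0

Answer: 0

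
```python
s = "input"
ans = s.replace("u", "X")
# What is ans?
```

Trace (tracking ans):
s = 'input'  # -> s = 'input'
ans = s.replace('u', 'X')  # -> ans = 'inpXt'

Answer: 'inpXt'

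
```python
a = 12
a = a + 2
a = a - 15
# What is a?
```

Answer: -1

Derivation:
Trace (tracking a):
a = 12  # -> a = 12
a = a + 2  # -> a = 14
a = a - 15  # -> a = -1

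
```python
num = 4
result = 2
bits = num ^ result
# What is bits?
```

Trace (tracking bits):
num = 4  # -> num = 4
result = 2  # -> result = 2
bits = num ^ result  # -> bits = 6

Answer: 6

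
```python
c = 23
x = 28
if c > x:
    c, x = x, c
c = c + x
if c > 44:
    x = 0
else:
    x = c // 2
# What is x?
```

Answer: 0

Derivation:
Trace (tracking x):
c = 23  # -> c = 23
x = 28  # -> x = 28
if c > x:  # condition is False
c = c + x  # -> c = 51
if c > 44:  # condition is True
    x = 0  # -> x = 0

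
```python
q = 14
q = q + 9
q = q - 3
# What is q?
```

Trace (tracking q):
q = 14  # -> q = 14
q = q + 9  # -> q = 23
q = q - 3  # -> q = 20

Answer: 20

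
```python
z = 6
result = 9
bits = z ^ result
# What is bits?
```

Answer: 15

Derivation:
Trace (tracking bits):
z = 6  # -> z = 6
result = 9  # -> result = 9
bits = z ^ result  # -> bits = 15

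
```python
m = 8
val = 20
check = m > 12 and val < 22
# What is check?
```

Trace (tracking check):
m = 8  # -> m = 8
val = 20  # -> val = 20
check = m > 12 and val < 22  # -> check = False

Answer: False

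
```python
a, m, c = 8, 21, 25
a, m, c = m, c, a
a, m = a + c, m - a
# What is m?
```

Answer: 4

Derivation:
Trace (tracking m):
a, m, c = (8, 21, 25)  # -> a = 8, m = 21, c = 25
a, m, c = (m, c, a)  # -> a = 21, m = 25, c = 8
a, m = (a + c, m - a)  # -> a = 29, m = 4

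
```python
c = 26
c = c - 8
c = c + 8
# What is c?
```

Answer: 26

Derivation:
Trace (tracking c):
c = 26  # -> c = 26
c = c - 8  # -> c = 18
c = c + 8  # -> c = 26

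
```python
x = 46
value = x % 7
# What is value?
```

Answer: 4

Derivation:
Trace (tracking value):
x = 46  # -> x = 46
value = x % 7  # -> value = 4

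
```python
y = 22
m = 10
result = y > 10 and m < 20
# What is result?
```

Answer: True

Derivation:
Trace (tracking result):
y = 22  # -> y = 22
m = 10  # -> m = 10
result = y > 10 and m < 20  # -> result = True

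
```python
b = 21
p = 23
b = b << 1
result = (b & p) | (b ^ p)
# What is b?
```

Trace (tracking b):
b = 21  # -> b = 21
p = 23  # -> p = 23
b = b << 1  # -> b = 42
result = b & p | b ^ p  # -> result = 63

Answer: 42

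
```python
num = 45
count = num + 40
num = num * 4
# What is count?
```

Answer: 85

Derivation:
Trace (tracking count):
num = 45  # -> num = 45
count = num + 40  # -> count = 85
num = num * 4  # -> num = 180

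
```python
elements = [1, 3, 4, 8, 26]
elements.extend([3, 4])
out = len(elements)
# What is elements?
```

Trace (tracking elements):
elements = [1, 3, 4, 8, 26]  # -> elements = [1, 3, 4, 8, 26]
elements.extend([3, 4])  # -> elements = [1, 3, 4, 8, 26, 3, 4]
out = len(elements)  # -> out = 7

Answer: [1, 3, 4, 8, 26, 3, 4]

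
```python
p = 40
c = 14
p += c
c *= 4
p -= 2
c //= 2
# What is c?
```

Trace (tracking c):
p = 40  # -> p = 40
c = 14  # -> c = 14
p += c  # -> p = 54
c *= 4  # -> c = 56
p -= 2  # -> p = 52
c //= 2  # -> c = 28

Answer: 28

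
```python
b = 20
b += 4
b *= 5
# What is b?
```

Trace (tracking b):
b = 20  # -> b = 20
b += 4  # -> b = 24
b *= 5  # -> b = 120

Answer: 120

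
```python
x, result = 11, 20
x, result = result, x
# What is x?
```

Trace (tracking x):
x, result = (11, 20)  # -> x = 11, result = 20
x, result = (result, x)  # -> x = 20, result = 11

Answer: 20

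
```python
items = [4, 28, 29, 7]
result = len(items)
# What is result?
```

Trace (tracking result):
items = [4, 28, 29, 7]  # -> items = [4, 28, 29, 7]
result = len(items)  # -> result = 4

Answer: 4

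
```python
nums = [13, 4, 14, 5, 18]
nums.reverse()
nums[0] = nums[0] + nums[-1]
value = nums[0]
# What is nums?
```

Answer: [31, 5, 14, 4, 13]

Derivation:
Trace (tracking nums):
nums = [13, 4, 14, 5, 18]  # -> nums = [13, 4, 14, 5, 18]
nums.reverse()  # -> nums = [18, 5, 14, 4, 13]
nums[0] = nums[0] + nums[-1]  # -> nums = [31, 5, 14, 4, 13]
value = nums[0]  # -> value = 31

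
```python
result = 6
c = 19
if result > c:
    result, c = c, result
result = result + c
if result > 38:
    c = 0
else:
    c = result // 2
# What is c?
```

Answer: 12

Derivation:
Trace (tracking c):
result = 6  # -> result = 6
c = 19  # -> c = 19
if result > c:  # condition is False
result = result + c  # -> result = 25
if result > 38:  # condition is False
else:
    c = result // 2  # -> c = 12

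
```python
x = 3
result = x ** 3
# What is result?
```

Answer: 27

Derivation:
Trace (tracking result):
x = 3  # -> x = 3
result = x ** 3  # -> result = 27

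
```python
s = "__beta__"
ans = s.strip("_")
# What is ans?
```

Trace (tracking ans):
s = '__beta__'  # -> s = '__beta__'
ans = s.strip('_')  # -> ans = 'beta'

Answer: 'beta'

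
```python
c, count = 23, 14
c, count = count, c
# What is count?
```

Trace (tracking count):
c, count = (23, 14)  # -> c = 23, count = 14
c, count = (count, c)  # -> c = 14, count = 23

Answer: 23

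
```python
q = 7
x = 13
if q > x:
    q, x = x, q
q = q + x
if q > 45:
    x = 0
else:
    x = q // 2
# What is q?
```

Answer: 20

Derivation:
Trace (tracking q):
q = 7  # -> q = 7
x = 13  # -> x = 13
if q > x:  # condition is False
q = q + x  # -> q = 20
if q > 45:  # condition is False
else:
    x = q // 2  # -> x = 10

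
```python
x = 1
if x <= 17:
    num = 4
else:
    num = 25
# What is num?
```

Answer: 4

Derivation:
Trace (tracking num):
x = 1  # -> x = 1
if x <= 17:  # condition is True
    num = 4  # -> num = 4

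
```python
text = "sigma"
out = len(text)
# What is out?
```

Answer: 5

Derivation:
Trace (tracking out):
text = 'sigma'  # -> text = 'sigma'
out = len(text)  # -> out = 5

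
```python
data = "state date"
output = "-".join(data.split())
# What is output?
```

Answer: 'state-date'

Derivation:
Trace (tracking output):
data = 'state date'  # -> data = 'state date'
output = '-'.join(data.split())  # -> output = 'state-date'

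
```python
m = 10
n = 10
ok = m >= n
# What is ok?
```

Trace (tracking ok):
m = 10  # -> m = 10
n = 10  # -> n = 10
ok = m >= n  # -> ok = True

Answer: True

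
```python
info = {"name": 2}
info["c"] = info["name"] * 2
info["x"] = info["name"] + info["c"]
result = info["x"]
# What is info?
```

Trace (tracking info):
info = {'name': 2}  # -> info = {'name': 2}
info['c'] = info['name'] * 2  # -> info = {'name': 2, 'c': 4}
info['x'] = info['name'] + info['c']  # -> info = {'name': 2, 'c': 4, 'x': 6}
result = info['x']  # -> result = 6

Answer: {'name': 2, 'c': 4, 'x': 6}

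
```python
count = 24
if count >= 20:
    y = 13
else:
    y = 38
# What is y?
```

Answer: 13

Derivation:
Trace (tracking y):
count = 24  # -> count = 24
if count >= 20:  # condition is True
    y = 13  # -> y = 13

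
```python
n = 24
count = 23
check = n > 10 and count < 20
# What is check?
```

Answer: False

Derivation:
Trace (tracking check):
n = 24  # -> n = 24
count = 23  # -> count = 23
check = n > 10 and count < 20  # -> check = False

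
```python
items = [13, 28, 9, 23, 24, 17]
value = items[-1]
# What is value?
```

Answer: 17

Derivation:
Trace (tracking value):
items = [13, 28, 9, 23, 24, 17]  # -> items = [13, 28, 9, 23, 24, 17]
value = items[-1]  # -> value = 17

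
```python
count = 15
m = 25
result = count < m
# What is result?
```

Trace (tracking result):
count = 15  # -> count = 15
m = 25  # -> m = 25
result = count < m  # -> result = True

Answer: True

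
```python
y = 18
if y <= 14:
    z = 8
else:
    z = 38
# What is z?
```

Answer: 38

Derivation:
Trace (tracking z):
y = 18  # -> y = 18
if y <= 14:  # condition is False
else:
    z = 38  # -> z = 38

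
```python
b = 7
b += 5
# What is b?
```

Trace (tracking b):
b = 7  # -> b = 7
b += 5  # -> b = 12

Answer: 12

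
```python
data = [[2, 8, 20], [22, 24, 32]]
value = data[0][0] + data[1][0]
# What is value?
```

Trace (tracking value):
data = [[2, 8, 20], [22, 24, 32]]  # -> data = [[2, 8, 20], [22, 24, 32]]
value = data[0][0] + data[1][0]  # -> value = 24

Answer: 24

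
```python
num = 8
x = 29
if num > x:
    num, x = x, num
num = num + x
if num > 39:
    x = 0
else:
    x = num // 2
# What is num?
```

Answer: 37

Derivation:
Trace (tracking num):
num = 8  # -> num = 8
x = 29  # -> x = 29
if num > x:  # condition is False
num = num + x  # -> num = 37
if num > 39:  # condition is False
else:
    x = num // 2  # -> x = 18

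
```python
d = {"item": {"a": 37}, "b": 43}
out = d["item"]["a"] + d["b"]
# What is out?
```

Answer: 80

Derivation:
Trace (tracking out):
d = {'item': {'a': 37}, 'b': 43}  # -> d = {'item': {'a': 37}, 'b': 43}
out = d['item']['a'] + d['b']  # -> out = 80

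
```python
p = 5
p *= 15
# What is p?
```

Trace (tracking p):
p = 5  # -> p = 5
p *= 15  # -> p = 75

Answer: 75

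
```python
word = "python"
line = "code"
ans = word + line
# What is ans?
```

Trace (tracking ans):
word = 'python'  # -> word = 'python'
line = 'code'  # -> line = 'code'
ans = word + line  # -> ans = 'pythoncode'

Answer: 'pythoncode'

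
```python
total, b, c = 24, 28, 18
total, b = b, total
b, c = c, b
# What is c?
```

Answer: 24

Derivation:
Trace (tracking c):
total, b, c = (24, 28, 18)  # -> total = 24, b = 28, c = 18
total, b = (b, total)  # -> total = 28, b = 24
b, c = (c, b)  # -> b = 18, c = 24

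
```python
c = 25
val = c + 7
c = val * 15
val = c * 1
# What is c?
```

Answer: 480

Derivation:
Trace (tracking c):
c = 25  # -> c = 25
val = c + 7  # -> val = 32
c = val * 15  # -> c = 480
val = c * 1  # -> val = 480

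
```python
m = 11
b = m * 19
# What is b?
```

Trace (tracking b):
m = 11  # -> m = 11
b = m * 19  # -> b = 209

Answer: 209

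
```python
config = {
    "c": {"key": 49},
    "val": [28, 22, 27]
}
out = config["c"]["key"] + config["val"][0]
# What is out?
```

Trace (tracking out):
config = {'c': {'key': 49}, 'val': [28, 22, 27]}  # -> config = {'c': {'key': 49}, 'val': [28, 22, 27]}
out = config['c']['key'] + config['val'][0]  # -> out = 77

Answer: 77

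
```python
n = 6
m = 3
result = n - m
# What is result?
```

Trace (tracking result):
n = 6  # -> n = 6
m = 3  # -> m = 3
result = n - m  # -> result = 3

Answer: 3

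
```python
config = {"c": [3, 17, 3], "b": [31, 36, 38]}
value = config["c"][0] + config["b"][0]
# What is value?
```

Answer: 34

Derivation:
Trace (tracking value):
config = {'c': [3, 17, 3], 'b': [31, 36, 38]}  # -> config = {'c': [3, 17, 3], 'b': [31, 36, 38]}
value = config['c'][0] + config['b'][0]  # -> value = 34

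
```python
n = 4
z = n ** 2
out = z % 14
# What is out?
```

Trace (tracking out):
n = 4  # -> n = 4
z = n ** 2  # -> z = 16
out = z % 14  # -> out = 2

Answer: 2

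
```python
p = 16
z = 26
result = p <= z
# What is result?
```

Answer: True

Derivation:
Trace (tracking result):
p = 16  # -> p = 16
z = 26  # -> z = 26
result = p <= z  # -> result = True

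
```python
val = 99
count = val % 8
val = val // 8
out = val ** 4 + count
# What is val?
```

Trace (tracking val):
val = 99  # -> val = 99
count = val % 8  # -> count = 3
val = val // 8  # -> val = 12
out = val ** 4 + count  # -> out = 20739

Answer: 12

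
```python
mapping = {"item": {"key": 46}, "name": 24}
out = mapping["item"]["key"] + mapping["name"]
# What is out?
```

Trace (tracking out):
mapping = {'item': {'key': 46}, 'name': 24}  # -> mapping = {'item': {'key': 46}, 'name': 24}
out = mapping['item']['key'] + mapping['name']  # -> out = 70

Answer: 70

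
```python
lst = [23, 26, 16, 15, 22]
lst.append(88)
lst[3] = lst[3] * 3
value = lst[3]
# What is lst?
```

Trace (tracking lst):
lst = [23, 26, 16, 15, 22]  # -> lst = [23, 26, 16, 15, 22]
lst.append(88)  # -> lst = [23, 26, 16, 15, 22, 88]
lst[3] = lst[3] * 3  # -> lst = [23, 26, 16, 45, 22, 88]
value = lst[3]  # -> value = 45

Answer: [23, 26, 16, 45, 22, 88]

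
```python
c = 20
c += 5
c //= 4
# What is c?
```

Answer: 6

Derivation:
Trace (tracking c):
c = 20  # -> c = 20
c += 5  # -> c = 25
c //= 4  # -> c = 6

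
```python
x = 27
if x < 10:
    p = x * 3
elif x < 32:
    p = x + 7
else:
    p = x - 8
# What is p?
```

Answer: 34

Derivation:
Trace (tracking p):
x = 27  # -> x = 27
if x < 10:  # condition is False
elif x < 32:  # condition is True
    p = x + 7  # -> p = 34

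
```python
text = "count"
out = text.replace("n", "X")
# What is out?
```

Answer: 'couXt'

Derivation:
Trace (tracking out):
text = 'count'  # -> text = 'count'
out = text.replace('n', 'X')  # -> out = 'couXt'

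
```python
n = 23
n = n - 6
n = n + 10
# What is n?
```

Trace (tracking n):
n = 23  # -> n = 23
n = n - 6  # -> n = 17
n = n + 10  # -> n = 27

Answer: 27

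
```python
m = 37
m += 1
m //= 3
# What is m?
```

Answer: 12

Derivation:
Trace (tracking m):
m = 37  # -> m = 37
m += 1  # -> m = 38
m //= 3  # -> m = 12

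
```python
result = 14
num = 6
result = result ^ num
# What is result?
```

Trace (tracking result):
result = 14  # -> result = 14
num = 6  # -> num = 6
result = result ^ num  # -> result = 8

Answer: 8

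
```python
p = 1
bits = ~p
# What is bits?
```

Answer: -2

Derivation:
Trace (tracking bits):
p = 1  # -> p = 1
bits = ~p  # -> bits = -2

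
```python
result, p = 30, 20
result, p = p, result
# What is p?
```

Trace (tracking p):
result, p = (30, 20)  # -> result = 30, p = 20
result, p = (p, result)  # -> result = 20, p = 30

Answer: 30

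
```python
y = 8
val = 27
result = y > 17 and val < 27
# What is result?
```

Answer: False

Derivation:
Trace (tracking result):
y = 8  # -> y = 8
val = 27  # -> val = 27
result = y > 17 and val < 27  # -> result = False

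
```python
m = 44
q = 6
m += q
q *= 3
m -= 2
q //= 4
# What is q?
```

Answer: 4

Derivation:
Trace (tracking q):
m = 44  # -> m = 44
q = 6  # -> q = 6
m += q  # -> m = 50
q *= 3  # -> q = 18
m -= 2  # -> m = 48
q //= 4  # -> q = 4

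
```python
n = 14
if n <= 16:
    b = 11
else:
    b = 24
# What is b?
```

Answer: 11

Derivation:
Trace (tracking b):
n = 14  # -> n = 14
if n <= 16:  # condition is True
    b = 11  # -> b = 11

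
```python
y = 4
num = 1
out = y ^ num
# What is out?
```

Trace (tracking out):
y = 4  # -> y = 4
num = 1  # -> num = 1
out = y ^ num  # -> out = 5

Answer: 5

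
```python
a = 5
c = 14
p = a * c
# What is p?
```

Answer: 70

Derivation:
Trace (tracking p):
a = 5  # -> a = 5
c = 14  # -> c = 14
p = a * c  # -> p = 70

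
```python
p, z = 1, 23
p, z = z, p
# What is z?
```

Answer: 1

Derivation:
Trace (tracking z):
p, z = (1, 23)  # -> p = 1, z = 23
p, z = (z, p)  # -> p = 23, z = 1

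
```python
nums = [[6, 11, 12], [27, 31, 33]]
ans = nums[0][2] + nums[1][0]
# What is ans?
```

Answer: 39

Derivation:
Trace (tracking ans):
nums = [[6, 11, 12], [27, 31, 33]]  # -> nums = [[6, 11, 12], [27, 31, 33]]
ans = nums[0][2] + nums[1][0]  # -> ans = 39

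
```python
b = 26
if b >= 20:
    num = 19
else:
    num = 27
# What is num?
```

Trace (tracking num):
b = 26  # -> b = 26
if b >= 20:  # condition is True
    num = 19  # -> num = 19

Answer: 19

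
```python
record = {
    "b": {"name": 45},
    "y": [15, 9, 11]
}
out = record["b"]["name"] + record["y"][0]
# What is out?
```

Answer: 60

Derivation:
Trace (tracking out):
record = {'b': {'name': 45}, 'y': [15, 9, 11]}  # -> record = {'b': {'name': 45}, 'y': [15, 9, 11]}
out = record['b']['name'] + record['y'][0]  # -> out = 60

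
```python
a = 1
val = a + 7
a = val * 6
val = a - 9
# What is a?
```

Trace (tracking a):
a = 1  # -> a = 1
val = a + 7  # -> val = 8
a = val * 6  # -> a = 48
val = a - 9  # -> val = 39

Answer: 48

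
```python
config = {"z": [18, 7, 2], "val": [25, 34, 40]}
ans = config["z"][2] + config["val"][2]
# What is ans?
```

Answer: 42

Derivation:
Trace (tracking ans):
config = {'z': [18, 7, 2], 'val': [25, 34, 40]}  # -> config = {'z': [18, 7, 2], 'val': [25, 34, 40]}
ans = config['z'][2] + config['val'][2]  # -> ans = 42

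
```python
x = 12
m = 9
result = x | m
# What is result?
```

Trace (tracking result):
x = 12  # -> x = 12
m = 9  # -> m = 9
result = x | m  # -> result = 13

Answer: 13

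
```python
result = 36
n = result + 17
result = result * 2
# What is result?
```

Answer: 72

Derivation:
Trace (tracking result):
result = 36  # -> result = 36
n = result + 17  # -> n = 53
result = result * 2  # -> result = 72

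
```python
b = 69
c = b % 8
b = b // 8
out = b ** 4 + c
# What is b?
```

Trace (tracking b):
b = 69  # -> b = 69
c = b % 8  # -> c = 5
b = b // 8  # -> b = 8
out = b ** 4 + c  # -> out = 4101

Answer: 8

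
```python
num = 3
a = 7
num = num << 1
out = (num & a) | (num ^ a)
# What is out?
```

Answer: 7

Derivation:
Trace (tracking out):
num = 3  # -> num = 3
a = 7  # -> a = 7
num = num << 1  # -> num = 6
out = num & a | num ^ a  # -> out = 7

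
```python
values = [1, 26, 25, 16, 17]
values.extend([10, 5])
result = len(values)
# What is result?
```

Answer: 7

Derivation:
Trace (tracking result):
values = [1, 26, 25, 16, 17]  # -> values = [1, 26, 25, 16, 17]
values.extend([10, 5])  # -> values = [1, 26, 25, 16, 17, 10, 5]
result = len(values)  # -> result = 7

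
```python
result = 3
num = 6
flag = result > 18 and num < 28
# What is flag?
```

Answer: False

Derivation:
Trace (tracking flag):
result = 3  # -> result = 3
num = 6  # -> num = 6
flag = result > 18 and num < 28  # -> flag = False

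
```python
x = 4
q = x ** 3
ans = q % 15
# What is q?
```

Trace (tracking q):
x = 4  # -> x = 4
q = x ** 3  # -> q = 64
ans = q % 15  # -> ans = 4

Answer: 64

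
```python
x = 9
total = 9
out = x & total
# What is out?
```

Answer: 9

Derivation:
Trace (tracking out):
x = 9  # -> x = 9
total = 9  # -> total = 9
out = x & total  # -> out = 9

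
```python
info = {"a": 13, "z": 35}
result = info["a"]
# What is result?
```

Trace (tracking result):
info = {'a': 13, 'z': 35}  # -> info = {'a': 13, 'z': 35}
result = info['a']  # -> result = 13

Answer: 13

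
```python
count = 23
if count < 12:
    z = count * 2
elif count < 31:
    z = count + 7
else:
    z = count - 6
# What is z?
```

Trace (tracking z):
count = 23  # -> count = 23
if count < 12:  # condition is False
elif count < 31:  # condition is True
    z = count + 7  # -> z = 30

Answer: 30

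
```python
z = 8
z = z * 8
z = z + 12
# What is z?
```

Answer: 76

Derivation:
Trace (tracking z):
z = 8  # -> z = 8
z = z * 8  # -> z = 64
z = z + 12  # -> z = 76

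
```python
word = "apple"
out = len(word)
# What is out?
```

Answer: 5

Derivation:
Trace (tracking out):
word = 'apple'  # -> word = 'apple'
out = len(word)  # -> out = 5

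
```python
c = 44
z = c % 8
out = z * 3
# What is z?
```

Trace (tracking z):
c = 44  # -> c = 44
z = c % 8  # -> z = 4
out = z * 3  # -> out = 12

Answer: 4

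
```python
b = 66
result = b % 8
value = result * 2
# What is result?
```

Answer: 2

Derivation:
Trace (tracking result):
b = 66  # -> b = 66
result = b % 8  # -> result = 2
value = result * 2  # -> value = 4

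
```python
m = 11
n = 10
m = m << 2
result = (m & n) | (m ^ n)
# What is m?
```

Answer: 44

Derivation:
Trace (tracking m):
m = 11  # -> m = 11
n = 10  # -> n = 10
m = m << 2  # -> m = 44
result = m & n | m ^ n  # -> result = 46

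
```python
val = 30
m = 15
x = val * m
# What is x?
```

Answer: 450

Derivation:
Trace (tracking x):
val = 30  # -> val = 30
m = 15  # -> m = 15
x = val * m  # -> x = 450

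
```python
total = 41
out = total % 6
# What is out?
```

Answer: 5

Derivation:
Trace (tracking out):
total = 41  # -> total = 41
out = total % 6  # -> out = 5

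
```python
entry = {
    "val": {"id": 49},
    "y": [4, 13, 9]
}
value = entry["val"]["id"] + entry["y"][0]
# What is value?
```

Answer: 53

Derivation:
Trace (tracking value):
entry = {'val': {'id': 49}, 'y': [4, 13, 9]}  # -> entry = {'val': {'id': 49}, 'y': [4, 13, 9]}
value = entry['val']['id'] + entry['y'][0]  # -> value = 53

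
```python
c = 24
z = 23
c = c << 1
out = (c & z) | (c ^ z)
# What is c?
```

Answer: 48

Derivation:
Trace (tracking c):
c = 24  # -> c = 24
z = 23  # -> z = 23
c = c << 1  # -> c = 48
out = c & z | c ^ z  # -> out = 55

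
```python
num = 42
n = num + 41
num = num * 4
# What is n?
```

Answer: 83

Derivation:
Trace (tracking n):
num = 42  # -> num = 42
n = num + 41  # -> n = 83
num = num * 4  # -> num = 168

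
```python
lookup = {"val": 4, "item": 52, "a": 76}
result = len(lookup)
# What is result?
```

Answer: 3

Derivation:
Trace (tracking result):
lookup = {'val': 4, 'item': 52, 'a': 76}  # -> lookup = {'val': 4, 'item': 52, 'a': 76}
result = len(lookup)  # -> result = 3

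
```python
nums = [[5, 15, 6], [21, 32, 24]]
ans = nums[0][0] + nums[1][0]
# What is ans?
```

Trace (tracking ans):
nums = [[5, 15, 6], [21, 32, 24]]  # -> nums = [[5, 15, 6], [21, 32, 24]]
ans = nums[0][0] + nums[1][0]  # -> ans = 26

Answer: 26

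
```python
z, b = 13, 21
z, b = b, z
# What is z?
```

Answer: 21

Derivation:
Trace (tracking z):
z, b = (13, 21)  # -> z = 13, b = 21
z, b = (b, z)  # -> z = 21, b = 13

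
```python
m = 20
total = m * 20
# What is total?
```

Trace (tracking total):
m = 20  # -> m = 20
total = m * 20  # -> total = 400

Answer: 400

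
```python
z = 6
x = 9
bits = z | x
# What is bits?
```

Trace (tracking bits):
z = 6  # -> z = 6
x = 9  # -> x = 9
bits = z | x  # -> bits = 15

Answer: 15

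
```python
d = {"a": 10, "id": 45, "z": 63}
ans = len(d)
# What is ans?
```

Trace (tracking ans):
d = {'a': 10, 'id': 45, 'z': 63}  # -> d = {'a': 10, 'id': 45, 'z': 63}
ans = len(d)  # -> ans = 3

Answer: 3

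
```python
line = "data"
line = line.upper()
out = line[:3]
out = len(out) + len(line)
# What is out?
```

Trace (tracking out):
line = 'data'  # -> line = 'data'
line = line.upper()  # -> line = 'DATA'
out = line[:3]  # -> out = 'DAT'
out = len(out) + len(line)  # -> out = 7

Answer: 7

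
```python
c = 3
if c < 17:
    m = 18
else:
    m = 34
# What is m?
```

Answer: 18

Derivation:
Trace (tracking m):
c = 3  # -> c = 3
if c < 17:  # condition is True
    m = 18  # -> m = 18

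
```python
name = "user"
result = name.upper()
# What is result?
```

Answer: 'USER'

Derivation:
Trace (tracking result):
name = 'user'  # -> name = 'user'
result = name.upper()  # -> result = 'USER'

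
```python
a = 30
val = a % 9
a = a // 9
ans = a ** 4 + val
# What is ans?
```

Trace (tracking ans):
a = 30  # -> a = 30
val = a % 9  # -> val = 3
a = a // 9  # -> a = 3
ans = a ** 4 + val  # -> ans = 84

Answer: 84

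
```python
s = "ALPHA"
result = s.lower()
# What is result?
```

Trace (tracking result):
s = 'ALPHA'  # -> s = 'ALPHA'
result = s.lower()  # -> result = 'alpha'

Answer: 'alpha'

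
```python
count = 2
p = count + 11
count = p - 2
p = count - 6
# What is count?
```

Answer: 11

Derivation:
Trace (tracking count):
count = 2  # -> count = 2
p = count + 11  # -> p = 13
count = p - 2  # -> count = 11
p = count - 6  # -> p = 5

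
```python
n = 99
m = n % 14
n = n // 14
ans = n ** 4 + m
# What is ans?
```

Answer: 2402

Derivation:
Trace (tracking ans):
n = 99  # -> n = 99
m = n % 14  # -> m = 1
n = n // 14  # -> n = 7
ans = n ** 4 + m  # -> ans = 2402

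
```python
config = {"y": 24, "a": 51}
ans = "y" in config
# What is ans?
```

Answer: True

Derivation:
Trace (tracking ans):
config = {'y': 24, 'a': 51}  # -> config = {'y': 24, 'a': 51}
ans = 'y' in config  # -> ans = True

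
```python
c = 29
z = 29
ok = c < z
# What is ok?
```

Answer: False

Derivation:
Trace (tracking ok):
c = 29  # -> c = 29
z = 29  # -> z = 29
ok = c < z  # -> ok = False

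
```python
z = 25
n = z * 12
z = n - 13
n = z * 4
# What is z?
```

Answer: 287

Derivation:
Trace (tracking z):
z = 25  # -> z = 25
n = z * 12  # -> n = 300
z = n - 13  # -> z = 287
n = z * 4  # -> n = 1148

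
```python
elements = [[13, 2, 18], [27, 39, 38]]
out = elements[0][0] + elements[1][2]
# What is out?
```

Answer: 51

Derivation:
Trace (tracking out):
elements = [[13, 2, 18], [27, 39, 38]]  # -> elements = [[13, 2, 18], [27, 39, 38]]
out = elements[0][0] + elements[1][2]  # -> out = 51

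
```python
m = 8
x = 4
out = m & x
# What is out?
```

Trace (tracking out):
m = 8  # -> m = 8
x = 4  # -> x = 4
out = m & x  # -> out = 0

Answer: 0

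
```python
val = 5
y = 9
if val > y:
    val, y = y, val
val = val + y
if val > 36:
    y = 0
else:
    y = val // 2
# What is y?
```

Trace (tracking y):
val = 5  # -> val = 5
y = 9  # -> y = 9
if val > y:  # condition is False
val = val + y  # -> val = 14
if val > 36:  # condition is False
else:
    y = val // 2  # -> y = 7

Answer: 7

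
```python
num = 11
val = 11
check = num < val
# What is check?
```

Answer: False

Derivation:
Trace (tracking check):
num = 11  # -> num = 11
val = 11  # -> val = 11
check = num < val  # -> check = False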